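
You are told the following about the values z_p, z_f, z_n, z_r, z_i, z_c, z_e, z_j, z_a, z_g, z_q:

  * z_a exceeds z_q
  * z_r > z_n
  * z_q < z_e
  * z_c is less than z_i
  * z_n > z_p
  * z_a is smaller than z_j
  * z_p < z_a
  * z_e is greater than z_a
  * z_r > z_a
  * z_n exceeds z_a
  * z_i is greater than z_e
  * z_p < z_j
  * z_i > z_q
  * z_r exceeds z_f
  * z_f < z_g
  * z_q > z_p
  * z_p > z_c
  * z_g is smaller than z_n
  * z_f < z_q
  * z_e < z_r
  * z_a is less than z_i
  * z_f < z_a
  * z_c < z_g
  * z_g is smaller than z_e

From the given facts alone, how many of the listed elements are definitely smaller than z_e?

6

Directly below z_e: z_g, z_q, z_a.
One step further: z_f, z_c, z_p (6 so far).
No other element is forced below z_e by the given relations, so the count is 6.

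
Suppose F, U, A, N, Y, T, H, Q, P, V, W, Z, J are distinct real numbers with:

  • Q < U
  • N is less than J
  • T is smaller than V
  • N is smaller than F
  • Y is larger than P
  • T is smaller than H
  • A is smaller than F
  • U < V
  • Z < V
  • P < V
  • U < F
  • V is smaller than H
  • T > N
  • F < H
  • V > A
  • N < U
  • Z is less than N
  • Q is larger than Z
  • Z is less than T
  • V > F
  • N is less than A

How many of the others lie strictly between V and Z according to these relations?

6

The relations place Z below V. An element lies strictly between them when it is forced above Z and also forced below V.
Above Z: {N, Q, U, A, F, J, T, H}. Below V: {N, Q, P, U, A, F, T}.
Intersection: {N, Q, U, A, F, T} — 6.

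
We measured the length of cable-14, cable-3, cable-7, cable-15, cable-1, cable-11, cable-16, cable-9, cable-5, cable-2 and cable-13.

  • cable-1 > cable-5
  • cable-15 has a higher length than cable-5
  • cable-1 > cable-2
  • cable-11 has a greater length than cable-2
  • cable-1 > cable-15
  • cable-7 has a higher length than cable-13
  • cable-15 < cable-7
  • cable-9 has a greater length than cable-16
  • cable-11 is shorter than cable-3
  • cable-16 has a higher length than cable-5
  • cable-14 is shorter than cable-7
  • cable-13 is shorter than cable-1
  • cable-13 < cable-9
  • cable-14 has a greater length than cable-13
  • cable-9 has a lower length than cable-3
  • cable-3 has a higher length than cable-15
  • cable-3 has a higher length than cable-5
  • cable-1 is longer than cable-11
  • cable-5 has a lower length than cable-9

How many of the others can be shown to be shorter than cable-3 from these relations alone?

7

From cable-3 the given relations immediately reach cable-5, cable-11, cable-15, cable-9.
From those, cable-13, cable-2, cable-16 — 7 in total.
Nothing else is reachable below cable-3; 7 in all.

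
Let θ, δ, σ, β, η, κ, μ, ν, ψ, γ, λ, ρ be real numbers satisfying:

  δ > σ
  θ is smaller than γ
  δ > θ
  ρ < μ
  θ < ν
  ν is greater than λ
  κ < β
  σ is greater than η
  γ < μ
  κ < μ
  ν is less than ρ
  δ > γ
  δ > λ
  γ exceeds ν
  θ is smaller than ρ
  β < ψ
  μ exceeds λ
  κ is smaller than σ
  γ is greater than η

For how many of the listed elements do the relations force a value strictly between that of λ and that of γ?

Chaining upward from λ reaches: ν, ρ, μ, δ.
Chaining downward from γ reaches: θ, η, ν.
Strictly between λ and γ are those in both lists: ν — 1 element.

1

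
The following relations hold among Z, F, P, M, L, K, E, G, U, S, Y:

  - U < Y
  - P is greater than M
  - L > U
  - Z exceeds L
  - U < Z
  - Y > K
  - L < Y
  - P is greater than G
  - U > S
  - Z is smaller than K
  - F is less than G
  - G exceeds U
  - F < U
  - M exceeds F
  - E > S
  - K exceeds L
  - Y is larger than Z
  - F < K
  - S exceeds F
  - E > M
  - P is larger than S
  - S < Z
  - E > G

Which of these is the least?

Chaining upward from F: directly above it, S, U, G, M, K; then L, Z, E, P, Y.
That covers every other element, and nothing is given below F, so F is the least.

F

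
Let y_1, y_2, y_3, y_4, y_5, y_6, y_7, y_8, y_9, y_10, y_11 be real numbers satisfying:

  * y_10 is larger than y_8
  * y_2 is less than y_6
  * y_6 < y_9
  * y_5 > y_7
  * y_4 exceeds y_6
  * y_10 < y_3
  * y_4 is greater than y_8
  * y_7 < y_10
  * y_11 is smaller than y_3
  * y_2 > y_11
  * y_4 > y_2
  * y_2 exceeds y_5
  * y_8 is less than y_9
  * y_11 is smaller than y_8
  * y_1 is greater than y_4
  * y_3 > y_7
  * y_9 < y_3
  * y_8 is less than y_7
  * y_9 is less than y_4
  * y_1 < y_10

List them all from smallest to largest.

Each adjacent pair is fixed by a given relation: y_11 < y_8; y_8 < y_7; y_7 < y_5; y_5 < y_2; y_2 < y_6; y_6 < y_9; y_9 < y_4; y_4 < y_1; y_1 < y_10; y_10 < y_3. Chaining them end to end gives the full order.

y_11 < y_8 < y_7 < y_5 < y_2 < y_6 < y_9 < y_4 < y_1 < y_10 < y_3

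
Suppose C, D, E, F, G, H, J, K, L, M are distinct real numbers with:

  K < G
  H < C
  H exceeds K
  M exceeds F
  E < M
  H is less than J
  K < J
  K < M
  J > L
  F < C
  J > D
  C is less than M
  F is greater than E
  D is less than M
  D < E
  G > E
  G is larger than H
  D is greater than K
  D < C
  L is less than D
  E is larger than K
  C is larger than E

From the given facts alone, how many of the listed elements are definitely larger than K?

From K the given relations immediately reach H, D, E, J, M, G.
From those, F, C — 8 in total.
Nothing else is reachable above K; 8 in all.

8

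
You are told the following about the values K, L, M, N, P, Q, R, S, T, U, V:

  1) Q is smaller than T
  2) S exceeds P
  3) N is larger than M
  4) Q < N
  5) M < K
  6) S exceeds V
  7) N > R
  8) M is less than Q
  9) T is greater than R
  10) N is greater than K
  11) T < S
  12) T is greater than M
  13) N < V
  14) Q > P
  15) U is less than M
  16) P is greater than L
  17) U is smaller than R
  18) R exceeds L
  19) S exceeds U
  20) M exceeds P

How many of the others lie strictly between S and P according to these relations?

Chaining upward from P reaches: M, K, Q, T, N, V.
Chaining downward from S reaches: L, U, R, M, K, Q, T, N, V.
Strictly between P and S are those in both lists: M, K, Q, T, N, V — 6 elements.

6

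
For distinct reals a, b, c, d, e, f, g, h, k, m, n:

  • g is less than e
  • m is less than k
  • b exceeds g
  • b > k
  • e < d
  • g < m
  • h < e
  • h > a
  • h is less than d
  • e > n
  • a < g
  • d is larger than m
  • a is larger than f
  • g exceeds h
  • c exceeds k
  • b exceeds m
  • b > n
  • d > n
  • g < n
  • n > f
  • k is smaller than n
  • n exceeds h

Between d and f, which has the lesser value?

f

Chaining the given relations: f < a < h < g < m < k < n < e < d.
So f < d; f is the smaller of the two.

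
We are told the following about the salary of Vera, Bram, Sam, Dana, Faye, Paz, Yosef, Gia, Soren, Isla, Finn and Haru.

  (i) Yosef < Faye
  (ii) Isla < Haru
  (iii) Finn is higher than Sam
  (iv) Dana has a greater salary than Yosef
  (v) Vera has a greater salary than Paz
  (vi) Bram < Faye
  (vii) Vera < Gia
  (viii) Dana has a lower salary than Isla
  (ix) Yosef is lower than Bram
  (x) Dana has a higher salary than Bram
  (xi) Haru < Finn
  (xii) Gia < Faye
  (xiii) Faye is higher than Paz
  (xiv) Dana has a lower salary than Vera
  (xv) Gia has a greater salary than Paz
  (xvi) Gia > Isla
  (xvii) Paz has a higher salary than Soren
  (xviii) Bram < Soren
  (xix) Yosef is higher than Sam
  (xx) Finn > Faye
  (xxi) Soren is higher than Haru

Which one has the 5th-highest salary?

The consecutive relations fix a unique order: Sam < Yosef < Bram < Dana < Isla < Haru < Soren < Paz < Vera < Gia < Faye < Finn.
Counting 5 from the largest end gives Paz.

Paz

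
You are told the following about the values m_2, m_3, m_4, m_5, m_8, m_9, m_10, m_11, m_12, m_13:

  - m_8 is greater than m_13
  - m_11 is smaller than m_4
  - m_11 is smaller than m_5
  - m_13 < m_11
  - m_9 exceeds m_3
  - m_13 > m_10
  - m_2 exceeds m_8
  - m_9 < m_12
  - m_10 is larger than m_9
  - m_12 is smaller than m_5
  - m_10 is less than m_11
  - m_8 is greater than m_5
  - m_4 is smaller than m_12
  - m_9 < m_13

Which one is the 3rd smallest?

m_10

Chaining the given pairs: m_3 < m_9 < m_10 < m_13 < m_11 < m_4 < m_12 < m_5 < m_8 < m_2.
Counting 3 from the smallest end gives m_10.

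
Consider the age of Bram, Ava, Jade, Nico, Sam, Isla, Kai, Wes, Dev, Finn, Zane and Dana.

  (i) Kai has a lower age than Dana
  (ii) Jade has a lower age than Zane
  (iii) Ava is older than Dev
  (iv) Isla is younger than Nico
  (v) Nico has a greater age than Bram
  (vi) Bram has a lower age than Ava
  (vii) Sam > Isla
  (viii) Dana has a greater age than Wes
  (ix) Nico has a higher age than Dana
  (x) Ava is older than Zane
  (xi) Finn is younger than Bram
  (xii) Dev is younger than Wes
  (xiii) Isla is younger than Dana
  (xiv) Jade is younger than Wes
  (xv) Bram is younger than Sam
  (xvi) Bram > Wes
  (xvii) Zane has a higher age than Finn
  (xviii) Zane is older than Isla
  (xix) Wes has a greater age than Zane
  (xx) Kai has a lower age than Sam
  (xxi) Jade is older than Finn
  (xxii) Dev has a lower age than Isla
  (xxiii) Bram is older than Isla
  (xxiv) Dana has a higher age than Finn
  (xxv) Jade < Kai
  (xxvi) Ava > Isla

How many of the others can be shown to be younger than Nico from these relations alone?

9

Directly below Nico: Isla, Bram, Dana.
One step further: Dev, Finn, Kai, Wes (7 so far).
One step further: Jade, Zane (9 so far).
Nothing else is reachable below Nico; 9 in all.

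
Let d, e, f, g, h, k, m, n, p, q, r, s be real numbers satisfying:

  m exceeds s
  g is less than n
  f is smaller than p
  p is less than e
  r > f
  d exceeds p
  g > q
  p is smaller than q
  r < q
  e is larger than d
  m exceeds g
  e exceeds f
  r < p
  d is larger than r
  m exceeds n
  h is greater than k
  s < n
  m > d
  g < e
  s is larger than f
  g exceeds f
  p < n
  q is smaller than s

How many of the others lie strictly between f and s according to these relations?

The relations place f below s. An element lies strictly between them when it is forced above f and also forced below s.
Above f: {r, p, q, g, d, e, n, m}. Below s: {r, p, q}.
Intersection: {r, p, q} — 3.

3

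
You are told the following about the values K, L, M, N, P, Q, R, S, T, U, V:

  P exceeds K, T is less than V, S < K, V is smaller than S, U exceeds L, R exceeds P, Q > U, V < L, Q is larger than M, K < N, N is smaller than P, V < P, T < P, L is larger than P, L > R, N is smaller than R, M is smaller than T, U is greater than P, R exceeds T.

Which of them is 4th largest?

The consecutive relations fix a unique order: M < T < V < S < K < N < P < R < L < U < Q.
Counting 4 from the largest end gives R.

R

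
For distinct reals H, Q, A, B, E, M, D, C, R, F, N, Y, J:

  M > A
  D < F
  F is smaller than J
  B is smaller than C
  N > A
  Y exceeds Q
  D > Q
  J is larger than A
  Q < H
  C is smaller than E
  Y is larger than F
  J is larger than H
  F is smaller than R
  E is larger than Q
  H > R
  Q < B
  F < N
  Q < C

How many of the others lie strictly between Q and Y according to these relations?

Chaining upward from Q reaches: B, D, F, R, H, C, J, E, N.
Chaining downward from Y reaches: D, F.
Strictly between Q and Y are those in both lists: D, F — 2 elements.

2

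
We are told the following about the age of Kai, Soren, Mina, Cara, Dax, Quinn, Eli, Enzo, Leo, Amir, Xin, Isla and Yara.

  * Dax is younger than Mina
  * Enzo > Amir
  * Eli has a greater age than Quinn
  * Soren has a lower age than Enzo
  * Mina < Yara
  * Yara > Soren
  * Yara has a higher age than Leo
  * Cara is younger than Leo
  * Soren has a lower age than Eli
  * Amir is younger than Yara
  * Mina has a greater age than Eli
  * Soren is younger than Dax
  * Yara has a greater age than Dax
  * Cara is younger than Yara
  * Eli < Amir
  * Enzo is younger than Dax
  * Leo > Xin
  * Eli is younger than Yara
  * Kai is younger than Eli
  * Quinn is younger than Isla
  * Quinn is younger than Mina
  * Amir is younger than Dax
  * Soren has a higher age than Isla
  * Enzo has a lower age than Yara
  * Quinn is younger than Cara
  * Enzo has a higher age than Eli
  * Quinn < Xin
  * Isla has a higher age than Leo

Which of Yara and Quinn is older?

The relevant relations are Quinn < Xin; Xin < Leo; Leo < Isla; Isla < Soren; Soren < Eli; Eli < Amir; Amir < Enzo; Enzo < Dax; Dax < Mina; Mina < Yara.
Together: Quinn < Xin < Leo < Isla < Soren < Eli < Amir < Enzo < Dax < Mina < Yara.
So Quinn < Yara; Yara is the older of the two.

Yara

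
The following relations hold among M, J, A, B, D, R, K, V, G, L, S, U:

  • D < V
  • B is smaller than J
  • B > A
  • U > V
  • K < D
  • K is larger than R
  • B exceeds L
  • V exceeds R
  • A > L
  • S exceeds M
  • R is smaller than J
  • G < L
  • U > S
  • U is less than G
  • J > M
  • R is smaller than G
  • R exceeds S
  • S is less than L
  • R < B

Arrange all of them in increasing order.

M < S < R < K < D < V < U < G < L < A < B < J

Each adjacent pair is fixed by a given relation: M < S; S < R; R < K; K < D; D < V; V < U; U < G; G < L; L < A; A < B; B < J. Chaining them end to end gives the full order.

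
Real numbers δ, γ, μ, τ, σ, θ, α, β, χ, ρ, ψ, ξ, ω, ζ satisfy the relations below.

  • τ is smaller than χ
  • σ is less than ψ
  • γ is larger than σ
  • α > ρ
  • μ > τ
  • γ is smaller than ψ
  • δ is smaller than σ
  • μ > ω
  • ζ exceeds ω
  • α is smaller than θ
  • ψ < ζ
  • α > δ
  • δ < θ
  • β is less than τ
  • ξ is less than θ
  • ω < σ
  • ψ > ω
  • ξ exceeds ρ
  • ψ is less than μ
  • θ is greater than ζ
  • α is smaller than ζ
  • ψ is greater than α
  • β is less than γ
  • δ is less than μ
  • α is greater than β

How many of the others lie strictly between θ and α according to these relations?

2

The relations place α below θ. An element lies strictly between them when it is forced above α and also forced below θ.
Above α: {ψ, μ, ζ}. Below θ: {δ, ω, ρ, σ, ξ, β, γ, ψ, ζ}.
Intersection: {ψ, ζ} — 2.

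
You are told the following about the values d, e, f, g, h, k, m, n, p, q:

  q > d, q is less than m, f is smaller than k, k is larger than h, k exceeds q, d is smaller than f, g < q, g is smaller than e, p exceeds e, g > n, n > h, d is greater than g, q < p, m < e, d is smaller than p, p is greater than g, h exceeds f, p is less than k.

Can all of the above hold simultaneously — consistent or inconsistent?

Chaining the given relations yields f < h < n < g < d, so f < d. But one relation states d < f. These cannot both hold.

inconsistent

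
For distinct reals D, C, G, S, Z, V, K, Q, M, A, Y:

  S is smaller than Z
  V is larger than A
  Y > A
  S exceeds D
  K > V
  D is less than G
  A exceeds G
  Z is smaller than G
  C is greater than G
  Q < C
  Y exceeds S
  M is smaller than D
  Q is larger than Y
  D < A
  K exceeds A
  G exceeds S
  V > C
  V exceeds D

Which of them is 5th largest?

The consecutive relations fix a unique order: M < D < S < Z < G < A < Y < Q < C < V < K.
The 5th largest is Y.

Y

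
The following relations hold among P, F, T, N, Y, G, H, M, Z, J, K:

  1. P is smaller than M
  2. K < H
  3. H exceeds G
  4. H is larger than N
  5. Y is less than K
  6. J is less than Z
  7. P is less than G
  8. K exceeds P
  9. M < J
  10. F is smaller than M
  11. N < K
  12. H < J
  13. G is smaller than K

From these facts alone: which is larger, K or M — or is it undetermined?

undetermined

Following every chain through K: above K we get H, J, Z; below K we get N, Y, P, G.
M is not reached, and no chain runs the other way from M to K.
So the given relations leave the order of K and M undetermined.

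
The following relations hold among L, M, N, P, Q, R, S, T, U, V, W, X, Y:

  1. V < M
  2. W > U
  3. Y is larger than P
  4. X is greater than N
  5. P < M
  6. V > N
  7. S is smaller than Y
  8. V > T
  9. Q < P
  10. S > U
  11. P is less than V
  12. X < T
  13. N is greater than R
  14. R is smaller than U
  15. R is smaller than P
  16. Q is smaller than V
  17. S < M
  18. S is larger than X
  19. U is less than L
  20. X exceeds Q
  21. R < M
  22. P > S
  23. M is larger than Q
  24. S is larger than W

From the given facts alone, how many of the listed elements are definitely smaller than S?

6

From S the given relations immediately reach X, U, W.
From those, R, N, Q — 6 in total.
No other element is forced below S by the given relations, so the count is 6.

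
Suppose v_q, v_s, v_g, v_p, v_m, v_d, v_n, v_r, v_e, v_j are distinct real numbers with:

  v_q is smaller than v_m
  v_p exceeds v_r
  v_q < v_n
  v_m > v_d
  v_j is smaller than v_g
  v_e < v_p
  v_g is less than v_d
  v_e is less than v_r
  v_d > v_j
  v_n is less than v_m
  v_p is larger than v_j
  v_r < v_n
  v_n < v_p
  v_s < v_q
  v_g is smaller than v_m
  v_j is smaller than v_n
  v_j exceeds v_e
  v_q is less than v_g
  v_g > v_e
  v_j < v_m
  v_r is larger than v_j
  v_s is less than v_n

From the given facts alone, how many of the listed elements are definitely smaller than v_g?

4

The elements the relations force below v_g are v_e, v_j, v_s, v_q — no chain reaches any other.
That is 4.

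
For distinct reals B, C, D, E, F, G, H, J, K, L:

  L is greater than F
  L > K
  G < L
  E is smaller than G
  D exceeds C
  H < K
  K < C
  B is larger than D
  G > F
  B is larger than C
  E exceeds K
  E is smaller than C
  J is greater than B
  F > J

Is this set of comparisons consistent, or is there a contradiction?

consistent

Every relation is compatible with H < K < E < C < D < B < J < F < G < L; the set is consistent.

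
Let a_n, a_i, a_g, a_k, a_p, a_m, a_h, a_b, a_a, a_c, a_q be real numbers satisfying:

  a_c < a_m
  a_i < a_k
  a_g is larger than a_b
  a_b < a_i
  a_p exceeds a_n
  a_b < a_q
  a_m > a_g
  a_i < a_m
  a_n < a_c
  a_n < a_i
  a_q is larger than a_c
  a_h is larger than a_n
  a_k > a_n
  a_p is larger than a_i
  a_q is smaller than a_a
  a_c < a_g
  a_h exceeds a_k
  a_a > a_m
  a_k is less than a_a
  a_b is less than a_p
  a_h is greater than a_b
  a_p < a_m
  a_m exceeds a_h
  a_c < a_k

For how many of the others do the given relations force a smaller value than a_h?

From a_h the given relations immediately reach a_b, a_n, a_k.
From those, a_c, a_i — 5 in total.
Nothing else is reachable below a_h; 5 in all.

5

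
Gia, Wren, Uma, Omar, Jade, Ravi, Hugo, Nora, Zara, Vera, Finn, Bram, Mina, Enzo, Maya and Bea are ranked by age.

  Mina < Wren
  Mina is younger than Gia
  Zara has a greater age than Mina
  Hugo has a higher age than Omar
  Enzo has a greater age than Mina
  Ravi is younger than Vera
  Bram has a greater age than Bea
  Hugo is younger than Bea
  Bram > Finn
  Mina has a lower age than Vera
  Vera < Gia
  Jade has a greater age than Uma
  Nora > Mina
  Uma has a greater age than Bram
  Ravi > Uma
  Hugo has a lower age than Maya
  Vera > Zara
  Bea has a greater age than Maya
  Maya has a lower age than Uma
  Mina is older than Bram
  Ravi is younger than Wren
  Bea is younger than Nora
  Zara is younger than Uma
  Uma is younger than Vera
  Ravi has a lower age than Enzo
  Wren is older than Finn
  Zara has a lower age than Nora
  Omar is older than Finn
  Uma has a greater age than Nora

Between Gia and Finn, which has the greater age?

Gia

Finn < Omar and Omar < Hugo give Finn < Hugo.
With Hugo < Maya: Finn < Omar < Hugo < Maya.
Then Maya < Bea extends the chain to Bea.
With Bea < Bram: Finn < Omar < Hugo < Maya < Bea < Bram.
Then Bram < Mina extends the chain to Mina.
With Mina < Zara: Finn < Omar < Hugo < Maya < Bea < Bram < Mina < Zara.
With Zara < Nora: Finn < Omar < Hugo < Maya < Bea < Bram < Mina < Zara < Nora.
With Nora < Uma: Finn < Omar < Hugo < Maya < Bea < Bram < Mina < Zara < Nora < Uma.
Then Uma < Ravi extends the chain to Ravi.
Then Ravi < Vera extends the chain to Vera.
With Vera < Gia: Finn < Omar < Hugo < Maya < Bea < Bram < Mina < Zara < Nora < Uma < Ravi < Vera < Gia.
So Finn < Gia; Gia is the older of the two.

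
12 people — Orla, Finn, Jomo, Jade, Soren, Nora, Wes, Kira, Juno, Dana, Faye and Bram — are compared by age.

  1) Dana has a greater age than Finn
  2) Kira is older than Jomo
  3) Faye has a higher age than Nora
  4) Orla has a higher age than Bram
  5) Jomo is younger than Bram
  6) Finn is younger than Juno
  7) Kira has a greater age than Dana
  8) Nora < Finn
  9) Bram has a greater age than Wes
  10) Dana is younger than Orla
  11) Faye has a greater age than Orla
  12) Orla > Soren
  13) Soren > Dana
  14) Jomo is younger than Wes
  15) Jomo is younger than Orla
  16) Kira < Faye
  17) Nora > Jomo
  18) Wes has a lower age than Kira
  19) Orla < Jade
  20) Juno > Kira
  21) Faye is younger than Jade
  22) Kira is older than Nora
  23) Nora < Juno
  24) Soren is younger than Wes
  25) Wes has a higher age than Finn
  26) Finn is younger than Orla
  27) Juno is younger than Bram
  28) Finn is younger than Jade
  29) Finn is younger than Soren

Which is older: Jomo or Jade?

Jomo < Nora and Nora < Finn give Jomo < Finn.
With Finn < Dana: Jomo < Nora < Finn < Dana.
Then Dana < Soren extends the chain to Soren.
Then Soren < Wes extends the chain to Wes.
Then Wes < Kira extends the chain to Kira.
With Kira < Juno: Jomo < Nora < Finn < Dana < Soren < Wes < Kira < Juno.
With Juno < Bram: Jomo < Nora < Finn < Dana < Soren < Wes < Kira < Juno < Bram.
With Bram < Orla: Jomo < Nora < Finn < Dana < Soren < Wes < Kira < Juno < Bram < Orla.
Then Orla < Faye extends the chain to Faye.
With Faye < Jade: Jomo < Nora < Finn < Dana < Soren < Wes < Kira < Juno < Bram < Orla < Faye < Jade.
So Jomo < Jade; Jade is the older of the two.

Jade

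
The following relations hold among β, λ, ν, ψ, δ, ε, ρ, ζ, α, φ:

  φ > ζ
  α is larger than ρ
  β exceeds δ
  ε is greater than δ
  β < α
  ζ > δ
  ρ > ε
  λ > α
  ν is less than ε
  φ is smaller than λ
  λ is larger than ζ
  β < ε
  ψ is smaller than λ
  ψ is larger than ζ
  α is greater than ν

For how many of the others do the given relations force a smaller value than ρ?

From ρ the given relations immediately reach ε.
From those, ν, δ, β — 4 in total.
No other element is forced below ρ by the given relations, so the count is 4.

4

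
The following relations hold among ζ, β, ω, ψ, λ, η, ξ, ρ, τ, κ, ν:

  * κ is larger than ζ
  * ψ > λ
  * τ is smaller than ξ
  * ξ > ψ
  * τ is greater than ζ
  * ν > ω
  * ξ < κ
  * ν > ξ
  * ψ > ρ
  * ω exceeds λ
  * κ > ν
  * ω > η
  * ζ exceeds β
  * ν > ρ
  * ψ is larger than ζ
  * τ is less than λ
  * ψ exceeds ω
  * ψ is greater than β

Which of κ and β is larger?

κ

Chaining the given relations: β < ζ < τ < λ < ω < ψ < ξ < ν < κ.
So β < κ; κ is the larger of the two.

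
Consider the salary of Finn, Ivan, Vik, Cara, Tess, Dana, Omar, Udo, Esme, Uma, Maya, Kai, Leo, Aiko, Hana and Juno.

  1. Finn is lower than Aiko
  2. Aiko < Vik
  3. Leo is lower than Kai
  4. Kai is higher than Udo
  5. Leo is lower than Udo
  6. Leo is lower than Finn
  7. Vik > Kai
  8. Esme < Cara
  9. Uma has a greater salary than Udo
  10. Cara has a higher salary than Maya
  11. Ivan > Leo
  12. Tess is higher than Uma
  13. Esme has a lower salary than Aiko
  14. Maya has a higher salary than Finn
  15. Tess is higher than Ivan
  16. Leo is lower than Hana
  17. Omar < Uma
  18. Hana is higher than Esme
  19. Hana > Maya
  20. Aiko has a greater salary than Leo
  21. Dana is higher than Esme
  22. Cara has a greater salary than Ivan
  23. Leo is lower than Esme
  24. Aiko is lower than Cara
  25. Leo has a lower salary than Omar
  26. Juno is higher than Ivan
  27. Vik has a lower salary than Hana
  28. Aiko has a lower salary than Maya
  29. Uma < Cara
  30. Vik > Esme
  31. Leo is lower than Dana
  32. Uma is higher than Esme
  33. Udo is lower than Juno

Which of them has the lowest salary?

Leo

Chaining upward from Leo: directly above it, Udo, Kai, Omar, Ivan, Esme, Finn, Aiko, Hana, Dana; then Uma, Juno, Tess, Maya, Vik, Cara.
That covers every other element, and nothing is given below Leo, so Leo is the lowest salary.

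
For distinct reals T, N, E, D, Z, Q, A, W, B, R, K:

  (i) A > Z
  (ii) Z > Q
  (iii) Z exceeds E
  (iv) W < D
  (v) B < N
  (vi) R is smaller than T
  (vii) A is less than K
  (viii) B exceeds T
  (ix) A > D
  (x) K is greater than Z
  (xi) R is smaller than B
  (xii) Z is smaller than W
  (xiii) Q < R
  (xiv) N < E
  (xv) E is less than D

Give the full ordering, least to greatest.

The consecutive links are each given: Q < R; R < T; T < B; B < N; N < E; E < Z; Z < W; W < D; D < A; A < K.

Q < R < T < B < N < E < Z < W < D < A < K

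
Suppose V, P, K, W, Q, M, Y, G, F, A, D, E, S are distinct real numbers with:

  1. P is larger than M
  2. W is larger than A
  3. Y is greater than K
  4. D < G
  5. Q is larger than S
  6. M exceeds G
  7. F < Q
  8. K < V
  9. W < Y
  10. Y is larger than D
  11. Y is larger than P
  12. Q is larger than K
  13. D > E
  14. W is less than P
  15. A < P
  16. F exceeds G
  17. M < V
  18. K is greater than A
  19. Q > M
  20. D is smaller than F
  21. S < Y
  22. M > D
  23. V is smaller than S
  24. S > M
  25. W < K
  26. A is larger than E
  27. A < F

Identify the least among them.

E

Chaining upward from E: directly above it, D, A; then W, G, M, P, F, K, Y; then V, S, Q.
That covers every other element, and nothing is given below E, so E is the least.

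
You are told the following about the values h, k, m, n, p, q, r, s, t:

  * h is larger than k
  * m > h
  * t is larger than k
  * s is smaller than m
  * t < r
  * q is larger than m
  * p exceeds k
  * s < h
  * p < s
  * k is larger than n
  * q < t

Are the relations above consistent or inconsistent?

Every relation is compatible with n < k < p < s < h < m < q < t < r; the set is consistent.

consistent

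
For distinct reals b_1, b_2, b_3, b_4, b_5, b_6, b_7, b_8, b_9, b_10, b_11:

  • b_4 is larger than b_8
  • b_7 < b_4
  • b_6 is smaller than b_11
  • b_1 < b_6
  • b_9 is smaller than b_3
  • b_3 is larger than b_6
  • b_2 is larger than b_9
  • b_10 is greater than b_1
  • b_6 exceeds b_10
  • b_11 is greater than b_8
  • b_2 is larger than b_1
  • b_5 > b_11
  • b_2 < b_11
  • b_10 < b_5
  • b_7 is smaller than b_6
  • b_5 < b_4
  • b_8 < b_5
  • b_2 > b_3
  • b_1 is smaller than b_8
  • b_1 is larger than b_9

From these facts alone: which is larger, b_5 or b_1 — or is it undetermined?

b_1 < b_10 < b_6 < b_3 < b_2 < b_11 < b_5, by transitivity through b_10, b_6, b_3, b_2, b_11.
So b_5 is larger.

b_5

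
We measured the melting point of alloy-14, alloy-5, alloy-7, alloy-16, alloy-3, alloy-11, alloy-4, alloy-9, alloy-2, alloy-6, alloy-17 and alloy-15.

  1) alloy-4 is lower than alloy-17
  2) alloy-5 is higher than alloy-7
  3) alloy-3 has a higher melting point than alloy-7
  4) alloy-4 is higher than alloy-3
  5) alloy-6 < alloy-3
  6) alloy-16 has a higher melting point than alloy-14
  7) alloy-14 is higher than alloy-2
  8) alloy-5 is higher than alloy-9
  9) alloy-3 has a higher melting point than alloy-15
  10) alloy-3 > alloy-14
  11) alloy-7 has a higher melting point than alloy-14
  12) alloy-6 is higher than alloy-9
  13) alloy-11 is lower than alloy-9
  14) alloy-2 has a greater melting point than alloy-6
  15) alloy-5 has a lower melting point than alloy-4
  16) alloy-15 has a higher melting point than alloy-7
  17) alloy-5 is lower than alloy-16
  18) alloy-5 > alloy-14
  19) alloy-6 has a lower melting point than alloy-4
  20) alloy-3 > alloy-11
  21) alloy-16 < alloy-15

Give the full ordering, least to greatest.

alloy-11 < alloy-9 < alloy-6 < alloy-2 < alloy-14 < alloy-7 < alloy-5 < alloy-16 < alloy-15 < alloy-3 < alloy-4 < alloy-17

Each adjacent pair is fixed by a given relation: alloy-11 < alloy-9; alloy-9 < alloy-6; alloy-6 < alloy-2; alloy-2 < alloy-14; alloy-14 < alloy-7; alloy-7 < alloy-5; alloy-5 < alloy-16; alloy-16 < alloy-15; alloy-15 < alloy-3; alloy-3 < alloy-4; alloy-4 < alloy-17. Chaining them end to end gives the full order.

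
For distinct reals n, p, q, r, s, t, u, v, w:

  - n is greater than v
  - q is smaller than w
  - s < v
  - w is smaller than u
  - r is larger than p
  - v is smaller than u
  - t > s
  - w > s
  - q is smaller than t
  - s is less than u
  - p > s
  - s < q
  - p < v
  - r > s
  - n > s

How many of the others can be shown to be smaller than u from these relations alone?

5

Directly below u: s, w, v.
One step further: q, p (5 so far).
No other element is forced below u by the given relations, so the count is 5.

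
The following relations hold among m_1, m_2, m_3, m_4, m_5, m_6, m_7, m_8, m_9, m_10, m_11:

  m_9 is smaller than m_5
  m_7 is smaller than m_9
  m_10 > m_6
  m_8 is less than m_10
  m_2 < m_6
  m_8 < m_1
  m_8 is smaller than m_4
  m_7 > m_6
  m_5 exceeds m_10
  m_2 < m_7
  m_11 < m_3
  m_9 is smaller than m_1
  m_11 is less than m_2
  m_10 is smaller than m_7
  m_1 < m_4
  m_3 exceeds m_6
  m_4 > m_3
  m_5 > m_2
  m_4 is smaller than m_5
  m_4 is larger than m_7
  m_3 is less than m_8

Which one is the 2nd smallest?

Chaining the given pairs: m_11 < m_2 < m_6 < m_3 < m_8 < m_10 < m_7 < m_9 < m_1 < m_4 < m_5.
Counting 2 from the smallest end gives m_2.

m_2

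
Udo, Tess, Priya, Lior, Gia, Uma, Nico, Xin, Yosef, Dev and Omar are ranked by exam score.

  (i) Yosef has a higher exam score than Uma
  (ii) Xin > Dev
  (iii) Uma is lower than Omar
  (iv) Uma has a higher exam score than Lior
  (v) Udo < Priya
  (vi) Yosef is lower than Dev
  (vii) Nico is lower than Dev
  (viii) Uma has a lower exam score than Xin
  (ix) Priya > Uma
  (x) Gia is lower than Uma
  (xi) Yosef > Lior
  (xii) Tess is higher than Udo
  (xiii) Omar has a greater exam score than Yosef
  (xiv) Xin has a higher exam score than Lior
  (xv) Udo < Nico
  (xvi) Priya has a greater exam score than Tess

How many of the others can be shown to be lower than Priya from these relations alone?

The elements the relations force below Priya are Gia, Udo, Lior, Uma, Tess — no chain reaches any other.
That is 5.

5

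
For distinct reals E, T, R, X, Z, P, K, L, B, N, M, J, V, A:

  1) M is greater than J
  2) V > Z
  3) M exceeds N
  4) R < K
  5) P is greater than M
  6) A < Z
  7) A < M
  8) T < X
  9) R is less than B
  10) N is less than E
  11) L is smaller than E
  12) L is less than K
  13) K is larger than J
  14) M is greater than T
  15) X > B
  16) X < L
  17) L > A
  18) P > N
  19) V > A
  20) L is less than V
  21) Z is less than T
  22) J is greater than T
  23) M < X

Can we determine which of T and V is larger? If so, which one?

V

Chaining the given relations: T < J < M < X < L < V.
So V is larger.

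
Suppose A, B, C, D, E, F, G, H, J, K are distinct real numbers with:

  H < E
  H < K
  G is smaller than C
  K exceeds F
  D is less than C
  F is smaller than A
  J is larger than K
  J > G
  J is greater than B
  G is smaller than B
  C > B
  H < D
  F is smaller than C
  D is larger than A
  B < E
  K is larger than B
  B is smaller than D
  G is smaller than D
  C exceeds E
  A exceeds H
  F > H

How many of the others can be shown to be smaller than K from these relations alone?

4

The elements the relations force below K are G, H, F, B — no chain reaches any other.
That is 4.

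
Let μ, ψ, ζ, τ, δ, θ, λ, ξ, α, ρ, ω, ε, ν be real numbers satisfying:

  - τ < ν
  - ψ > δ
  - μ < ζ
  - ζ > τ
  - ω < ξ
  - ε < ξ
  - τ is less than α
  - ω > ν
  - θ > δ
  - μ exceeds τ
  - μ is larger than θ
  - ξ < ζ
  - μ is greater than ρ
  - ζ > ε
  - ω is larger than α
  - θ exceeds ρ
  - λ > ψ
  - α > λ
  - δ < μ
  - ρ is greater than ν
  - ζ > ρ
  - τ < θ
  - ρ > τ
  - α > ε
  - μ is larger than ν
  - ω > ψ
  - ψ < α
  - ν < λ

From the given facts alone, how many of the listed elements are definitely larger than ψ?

Directly above ψ: λ, α, ω.
One step further: ξ (4 so far).
One step further: ζ (5 so far).
Nothing else is reachable above ψ; 5 in all.

5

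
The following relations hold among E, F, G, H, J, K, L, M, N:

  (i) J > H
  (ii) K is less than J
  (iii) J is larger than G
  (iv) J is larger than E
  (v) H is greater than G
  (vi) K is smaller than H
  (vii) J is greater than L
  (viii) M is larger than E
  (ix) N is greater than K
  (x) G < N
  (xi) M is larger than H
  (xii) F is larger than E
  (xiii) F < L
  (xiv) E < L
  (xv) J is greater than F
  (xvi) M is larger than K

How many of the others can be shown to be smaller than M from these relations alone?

From M the given relations immediately reach K, H, E.
From those, G — 4 in total.
No other element is forced below M by the given relations, so the count is 4.

4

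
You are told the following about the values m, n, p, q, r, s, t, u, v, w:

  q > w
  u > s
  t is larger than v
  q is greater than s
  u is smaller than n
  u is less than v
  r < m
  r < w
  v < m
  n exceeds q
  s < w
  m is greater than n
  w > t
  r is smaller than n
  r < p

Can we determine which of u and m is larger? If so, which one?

m

Following the relations from u: u < v < t < w < q < n < m.
So m is larger.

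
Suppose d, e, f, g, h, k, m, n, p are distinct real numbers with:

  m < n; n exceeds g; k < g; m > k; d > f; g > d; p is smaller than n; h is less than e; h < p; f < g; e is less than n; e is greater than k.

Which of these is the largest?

Chaining downward from n: directly below it, m, p, e, g; then h, f, k, d.
That covers every other element, and nothing is given above n, so n is the largest.

n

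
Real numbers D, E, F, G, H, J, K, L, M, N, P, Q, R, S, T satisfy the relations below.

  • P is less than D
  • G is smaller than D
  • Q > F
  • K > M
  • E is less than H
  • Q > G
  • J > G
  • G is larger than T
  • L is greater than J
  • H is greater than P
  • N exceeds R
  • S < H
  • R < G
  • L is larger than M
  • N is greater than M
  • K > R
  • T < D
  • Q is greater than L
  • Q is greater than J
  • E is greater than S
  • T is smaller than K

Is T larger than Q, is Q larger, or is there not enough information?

T < G and G < J give T < J.
With J < L: T < G < J < L.
With L < Q: T < G < J < L < Q.
So Q is larger.

Q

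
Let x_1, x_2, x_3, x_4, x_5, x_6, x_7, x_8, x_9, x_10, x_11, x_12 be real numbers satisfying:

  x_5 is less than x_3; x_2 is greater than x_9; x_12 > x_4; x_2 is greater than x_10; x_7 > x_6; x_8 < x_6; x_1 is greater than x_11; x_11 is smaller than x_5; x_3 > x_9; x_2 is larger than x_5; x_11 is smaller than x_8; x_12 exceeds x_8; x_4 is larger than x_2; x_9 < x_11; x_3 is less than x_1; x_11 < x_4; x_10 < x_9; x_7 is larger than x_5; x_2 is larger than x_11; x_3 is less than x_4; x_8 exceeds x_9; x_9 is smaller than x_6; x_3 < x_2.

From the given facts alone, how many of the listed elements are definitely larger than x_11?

The elements the relations force above x_11 are x_5, x_3, x_2, x_4, x_8, x_12, x_1, x_6, x_7 — no chain reaches any other.
That is 9.

9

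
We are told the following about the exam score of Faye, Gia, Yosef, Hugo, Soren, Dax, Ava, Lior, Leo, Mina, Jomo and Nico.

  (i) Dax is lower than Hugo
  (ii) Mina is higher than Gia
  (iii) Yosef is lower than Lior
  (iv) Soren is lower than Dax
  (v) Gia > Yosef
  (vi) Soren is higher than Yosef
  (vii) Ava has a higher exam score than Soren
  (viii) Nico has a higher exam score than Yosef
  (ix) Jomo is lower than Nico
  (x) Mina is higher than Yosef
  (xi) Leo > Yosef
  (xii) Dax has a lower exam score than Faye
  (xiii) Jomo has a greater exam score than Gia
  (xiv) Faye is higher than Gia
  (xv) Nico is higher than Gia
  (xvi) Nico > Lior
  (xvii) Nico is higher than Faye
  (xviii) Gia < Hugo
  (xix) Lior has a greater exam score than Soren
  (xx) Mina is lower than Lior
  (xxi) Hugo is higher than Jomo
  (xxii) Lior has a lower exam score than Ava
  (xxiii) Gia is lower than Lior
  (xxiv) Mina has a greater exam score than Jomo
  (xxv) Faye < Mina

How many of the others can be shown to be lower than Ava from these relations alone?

8

The elements the relations force below Ava are Yosef, Soren, Gia, Dax, Faye, Jomo, Mina, Lior — no chain reaches any other.
That is 8.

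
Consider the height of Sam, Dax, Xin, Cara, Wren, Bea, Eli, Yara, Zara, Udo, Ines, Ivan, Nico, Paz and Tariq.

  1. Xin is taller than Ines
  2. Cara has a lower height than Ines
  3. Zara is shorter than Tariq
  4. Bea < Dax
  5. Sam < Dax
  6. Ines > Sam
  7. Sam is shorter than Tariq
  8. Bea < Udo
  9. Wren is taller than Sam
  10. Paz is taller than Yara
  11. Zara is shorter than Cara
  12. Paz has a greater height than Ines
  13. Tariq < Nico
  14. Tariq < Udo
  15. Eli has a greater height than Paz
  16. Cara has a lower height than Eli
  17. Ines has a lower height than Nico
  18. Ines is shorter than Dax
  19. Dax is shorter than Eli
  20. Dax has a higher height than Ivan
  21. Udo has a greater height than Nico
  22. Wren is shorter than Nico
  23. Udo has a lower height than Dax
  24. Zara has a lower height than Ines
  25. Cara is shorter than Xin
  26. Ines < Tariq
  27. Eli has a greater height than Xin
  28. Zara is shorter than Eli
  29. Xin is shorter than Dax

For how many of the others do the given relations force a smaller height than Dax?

The elements the relations force below Dax are Zara, Sam, Ivan, Cara, Bea, Ines, Xin, Wren, Tariq, Nico, Udo — no chain reaches any other.
That is 11.

11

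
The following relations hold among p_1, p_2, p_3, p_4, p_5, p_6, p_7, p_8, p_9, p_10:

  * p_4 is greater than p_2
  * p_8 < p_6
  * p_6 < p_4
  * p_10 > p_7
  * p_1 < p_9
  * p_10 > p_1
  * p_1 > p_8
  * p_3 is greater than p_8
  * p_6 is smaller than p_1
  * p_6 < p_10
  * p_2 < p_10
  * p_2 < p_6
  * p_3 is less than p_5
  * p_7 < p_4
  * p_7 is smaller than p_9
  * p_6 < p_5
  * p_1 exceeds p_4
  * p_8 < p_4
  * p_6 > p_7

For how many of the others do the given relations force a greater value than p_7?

Directly above p_7: p_6, p_4, p_9, p_10.
One step further: p_1, p_5 (6 so far).
Nothing else is reachable above p_7; 6 in all.

6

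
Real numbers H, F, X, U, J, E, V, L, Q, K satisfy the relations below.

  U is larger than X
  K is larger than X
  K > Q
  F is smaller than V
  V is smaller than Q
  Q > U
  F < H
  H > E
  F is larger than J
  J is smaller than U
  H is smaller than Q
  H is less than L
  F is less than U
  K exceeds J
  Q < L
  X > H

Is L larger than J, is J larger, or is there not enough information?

J < F and F < H give J < H.
With H < X: J < F < H < X.
Then X < U extends the chain to U.
Then U < Q extends the chain to Q.
With Q < L: J < F < H < X < U < Q < L.
So L is larger.

L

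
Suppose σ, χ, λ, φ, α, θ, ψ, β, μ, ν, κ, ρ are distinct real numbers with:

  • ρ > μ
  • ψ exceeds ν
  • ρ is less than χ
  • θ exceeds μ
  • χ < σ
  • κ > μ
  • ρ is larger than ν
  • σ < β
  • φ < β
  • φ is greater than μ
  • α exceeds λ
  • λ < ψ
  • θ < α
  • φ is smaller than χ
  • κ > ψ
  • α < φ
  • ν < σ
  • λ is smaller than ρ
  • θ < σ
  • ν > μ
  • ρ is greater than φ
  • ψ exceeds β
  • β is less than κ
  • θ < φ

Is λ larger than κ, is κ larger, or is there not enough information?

κ

The relevant relations are λ < α; α < φ; φ < ρ; ρ < χ; χ < σ; σ < β; β < ψ; ψ < κ.
Together: λ < α < φ < ρ < χ < σ < β < ψ < κ.
So κ is larger.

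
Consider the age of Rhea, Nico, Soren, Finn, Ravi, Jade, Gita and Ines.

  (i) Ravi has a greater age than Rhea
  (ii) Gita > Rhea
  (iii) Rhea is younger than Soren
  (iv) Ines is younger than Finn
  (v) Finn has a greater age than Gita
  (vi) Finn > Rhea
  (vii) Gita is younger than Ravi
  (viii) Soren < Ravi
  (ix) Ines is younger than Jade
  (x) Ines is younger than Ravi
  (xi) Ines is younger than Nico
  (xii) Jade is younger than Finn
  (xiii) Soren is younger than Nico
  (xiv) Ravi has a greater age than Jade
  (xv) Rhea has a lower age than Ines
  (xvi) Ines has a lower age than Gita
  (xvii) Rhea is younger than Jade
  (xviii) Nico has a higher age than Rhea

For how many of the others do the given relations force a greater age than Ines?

From Ines the given relations immediately reach Jade, Gita, Ravi, Finn, Nico.
Nothing else is reachable above Ines; 5 in all.

5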